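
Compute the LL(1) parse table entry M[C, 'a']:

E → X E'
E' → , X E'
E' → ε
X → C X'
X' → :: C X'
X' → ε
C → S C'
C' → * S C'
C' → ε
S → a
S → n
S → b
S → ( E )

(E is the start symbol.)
To find M[C, 'a'], we find productions for C where 'a' is in the predict set (PREDICT(N → α) = (FIRST(α) \ {ε}) ∪ (FOLLOW(N) if α ⇒* ε)).

Relevant sets:
  FIRST(S) = { '(', 'a', 'b', 'n' }

C → S C': PREDICT = { '(', 'a', 'b', 'n' }
  'a' is in predict set, so this production goes in M[C, 'a']

M[C, 'a'] = C → S C'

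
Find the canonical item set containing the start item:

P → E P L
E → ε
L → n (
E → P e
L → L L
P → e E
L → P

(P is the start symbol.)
First, augment the grammar with P' → P
I₀ = CLOSURE({ [P' → . P] }):
  [P' → . P] has the dot before P: add [P → . E P L], [P → . e E]
  [P → . E P L] has the dot before E: add [E → .], [E → . P e]
No further items can be added.

I₀ = { [E → . P e], [E → .], [P → . E P L], [P → . e E], [P' → . P] }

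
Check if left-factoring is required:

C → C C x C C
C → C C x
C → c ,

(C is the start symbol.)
Yes, C has productions with common prefix 'C C x'

Left-factoring is needed when two productions for the same non-terminal
share a common prefix on the right-hand side.

Productions for C:
  C → C C x C C
  C → C C x
  C → c ,

Found common prefix 'C C x' in productions for C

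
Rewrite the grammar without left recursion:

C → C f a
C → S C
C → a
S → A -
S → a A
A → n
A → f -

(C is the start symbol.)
C is directly left-recursive. The standard transformation for
  A → A α₁ | ... | A α_m | β₁ | ... | β_n
is
  A  → β₁ A' | ... | β_n A'
  A' → α₁ A' | ... | α_m A' | ε

C → S C becomes C → S C C'
C → a becomes C → a C'
C → C f a becomes C' → f a C'
Add C' → ε

Productions for other non-terminals are unchanged:
  S → A -
  S → a A
  A → n
  A → f -

Resulting grammar:
C → S C C'
C → a C'
C' → f a C'
C' → ε
S → A -
S → a A
A → n
A → f -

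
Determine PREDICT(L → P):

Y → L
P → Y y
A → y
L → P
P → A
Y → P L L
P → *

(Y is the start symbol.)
PREDICT(L → P) = (FIRST(RHS) \ {ε}) ∪ (FOLLOW(L) if ε ∈ FIRST(RHS), i.e. RHS ⇒* ε)
FIRST(P) = { '*', 'y' }
FIRST(P) = { '*', 'y' }
ε ∉ FIRST(P), so FOLLOW(L) is not added.
PREDICT(L → P) = { '*', 'y' }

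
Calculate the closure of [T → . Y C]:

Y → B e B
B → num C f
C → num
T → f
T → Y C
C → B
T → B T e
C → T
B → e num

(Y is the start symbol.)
{ [B → . e num], [B → . num C f], [T → . Y C], [Y → . B e B] }

To compute CLOSURE, for each item [A → α.Bβ] where B is a non-terminal, add [B → .γ] for all productions B → γ; repeat for the newly added items until nothing changes.

Start with: [T → . Y C]
  [T → . Y C] has the dot before Y: add [Y → . B e B]
  [Y → . B e B] has the dot before B: add [B → . num C f], [B → . e num]
No further items can be added.

CLOSURE = { [B → . e num], [B → . num C f], [T → . Y C], [Y → . B e B] }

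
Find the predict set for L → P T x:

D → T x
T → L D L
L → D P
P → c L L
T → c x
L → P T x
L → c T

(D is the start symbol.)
PREDICT(L → P T x) = (FIRST(RHS) \ {ε}) ∪ (FOLLOW(L) if ε ∈ FIRST(RHS), i.e. RHS ⇒* ε)
FIRST(P) = { 'c' }
FIRST(P T x) = { 'c' }
ε ∉ FIRST(P T x), so FOLLOW(L) is not added.
PREDICT(L → P T x) = { 'c' }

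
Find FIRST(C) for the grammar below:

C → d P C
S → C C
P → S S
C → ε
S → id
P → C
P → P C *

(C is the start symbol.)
To compute FIRST(C), examine every production with C on the left-hand side, reading each right-hand side left to right until a non-nullable symbol is reached.

From C → d P C:
  - d is a terminal: add 'd' and stop
From C → ε:
  - ε-production, so ε ∈ FIRST(C)

Collecting: FIRST(C) = { 'd', ε }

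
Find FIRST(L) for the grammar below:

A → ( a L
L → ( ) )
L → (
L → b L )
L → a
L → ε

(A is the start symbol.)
To compute FIRST(L), examine every production with L on the left-hand side, reading each right-hand side left to right until a non-nullable symbol is reached.

From L → ( ) ):
  - '(' is a terminal: add '(' and stop
From L → (:
  - '(' is a terminal: add '(' and stop
From L → b L ):
  - b is a terminal: add 'b' and stop
From L → a:
  - a is a terminal: add 'a' and stop
From L → ε:
  - ε-production, so ε ∈ FIRST(L)

Collecting: FIRST(L) = { '(', 'a', 'b', ε }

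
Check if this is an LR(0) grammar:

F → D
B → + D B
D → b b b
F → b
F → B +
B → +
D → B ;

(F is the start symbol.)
No. Shift-reduce conflict between [B → + .] and [B → . +]

A grammar is LR(0) if no state in the canonical LR(0) collection has:
  - both a shift item (dot before a terminal) and a complete item (shift-reduce conflict), or
  - two or more complete items (reduce-reduce conflict; the accept item [F' → F .] counts as a complete item here).

Augment with F' → F and build the canonical LR(0) collection (I0 = CLOSURE({[F' → . F]}), then GOTO on every symbol after a dot until no new states appear). It has 14 states:
  I0: { [B → . + D B], [B → . +], [D → . B ;], [D → . b b b], [F → . B +], [F → . D], [F → . b], [F' → . F] }  — shift
  I1: { [B → + . D B], [B → + .], [B → . + D B], [B → . +], [D → . B ;], [D → . b b b] }  — shift, reduce
  I2: { [D → B . ;], [F → B . +] }  — shift
  I3: { [F → D .] }  — reduce
  I4: { [F' → F .] }  — accept
  I5: { [D → b . b b], [F → b .] }  — shift, reduce
  I6: { [D → b b . b] }  — shift
  I7: { [D → b b b .] }  — reduce
  I8: { [F → B + .] }  — reduce
  I9: { [D → B ; .] }  — reduce
  I10: { [D → B . ;] }  — shift
  I11: { [B → + D . B], [B → . + D B], [B → . +] }  — shift
  I12: { [D → b . b b] }  — shift
  I13: { [B → + D B .] }  — reduce

Conflict in state I1:
  Shift-reduce conflict between [B → + .] and [B → . +]
So the grammar is NOT LR(0).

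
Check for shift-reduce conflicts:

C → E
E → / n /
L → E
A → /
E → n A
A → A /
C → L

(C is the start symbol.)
Yes — I7: [E → n A .] vs [A → A . /]

A shift-reduce conflict occurs when an LR(0) state has both:
  - a complete (reduce) item [A → α .] (dot at the end), and
  - a shift item [B → β . c γ] (dot before a terminal).

Augment with C' → C and build the canonical LR(0) collection (I0 = CLOSURE({[C' → . C]}), then GOTO on every symbol after a dot until no new states appear). It has 11 states:
  I0: { [C → . E], [C → . L], [C' → . C], [E → . / n /], [E → . n A], [L → . E] }  — shift
  I1: { [E → / . n /] }  — shift
  I2: { [C' → C .] }  — accept
  I3: { [C → E .], [L → E .] }  — 2 reduces
  I4: { [C → L .] }  — reduce
  I5: { [A → . /], [A → . A /], [E → n . A] }  — shift
  I6: { [A → / .] }  — reduce
  I7: { [A → A . /], [E → n A .] }  — shift, reduce
  I8: { [A → A / .] }  — reduce
  I9: { [E → / n . /] }  — shift
  I10: { [E → / n / .] }  — reduce

I7 contains reduce item [E → n A .] and shift item [A → A . /] — shift-reduce conflict.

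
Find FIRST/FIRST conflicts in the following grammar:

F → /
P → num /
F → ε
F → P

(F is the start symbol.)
No FIRST/FIRST conflicts.

A FIRST/FIRST conflict occurs when two productions N → α and N → β for the same non-terminal have FIRST(α) ∩ FIRST(β) ≠ ∅ (with ε ∈ FIRST of a nullable right-hand side, so two nullable alternatives also conflict).

FIRST sets of the non-terminals at (or reachable through a nullable prefix from) the front of some alternative:
  FIRST(P) = { 'num' }

Productions for F:
  F → /: FIRST = { '/' }
  F → ε: FIRST = { ε }
  F → P: FIRST = { 'num' }
P has only one production, so no FIRST/FIRST conflict is possible there.

All alternatives of each non-terminal have pairwise disjoint FIRST sets.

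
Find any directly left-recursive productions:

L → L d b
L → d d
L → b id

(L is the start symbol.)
Yes, L is left-recursive

L → L d b: LEFT RECURSIVE (starts with L)
L → d d: starts with d
L → b id: starts with b

The grammar has direct left recursion on: L.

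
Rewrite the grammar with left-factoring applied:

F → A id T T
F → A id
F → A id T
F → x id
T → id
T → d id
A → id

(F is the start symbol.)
F → A id F'
F' → T F''
F'' → T
F'' → ε
F' → ε
F → x id
T → id
T → d id
A → id

Left-factoring transforms A → αβ₁ | αβ₂ into A → αA' and A' → β₁ | β₂
(α is the longest common prefix among the alternatives). Repeat until
no nonterminal has two alternatives with a common prefix.

Round 1: F has alternatives sharing prefix 'A id'. Introduce F': F → A id F'
  Add: F' → T T
  Add: F' → ε
  Add: F' → T

Round 2: F' has alternatives sharing prefix 'T'. Introduce F'': F' → T F''
  Add: F'' → T
  Add: F'' → ε

No remaining common prefixes — done.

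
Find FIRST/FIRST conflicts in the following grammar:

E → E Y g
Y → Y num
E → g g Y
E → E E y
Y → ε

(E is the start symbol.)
A FIRST/FIRST conflict occurs when two productions N → α and N → β for the same non-terminal have FIRST(α) ∩ FIRST(β) ≠ ∅ (with ε ∈ FIRST of a nullable right-hand side, so two nullable alternatives also conflict).

FIRST sets of the non-terminals at (or reachable through a nullable prefix from) the front of some alternative:
  FIRST(E) = { 'g' }
  FIRST(Y) = { 'num', ε }

Productions for E:
  E → E Y g: FIRST = { 'g' }
  E → g g Y: FIRST = { 'g' }
  E → E E y: FIRST = { 'g' }
Productions for Y:
  Y → Y num: FIRST = { 'num' }
  Y → ε: FIRST = { ε }

Conflict for E: E → E Y g and E → g g Y
  Overlap: { 'g' }
Conflict for E: E → E Y g and E → E E y
  Overlap: { 'g' }
Conflict for E: E → g g Y and E → E E y
  Overlap: { 'g' }

Answer: Yes. E → E Y g / E → g g Y on { 'g' }; E → E Y g / E → E E y on { 'g' }; E → g g Y / E → E E y on { 'g' }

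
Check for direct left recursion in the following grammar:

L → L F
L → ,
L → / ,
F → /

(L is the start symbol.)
Yes, L is left-recursive

Direct left recursion occurs when N → N α for some non-terminal N (the right-hand side begins with the left-hand side itself).

L → L F: LEFT RECURSIVE (starts with L)
L → ,: starts with ','
L → / ,: starts with '/'
F → /: starts with '/'

The grammar has direct left recursion on: L.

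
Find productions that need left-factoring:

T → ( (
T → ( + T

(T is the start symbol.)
Left-factoring is needed when two productions for the same non-terminal
share a common prefix on the right-hand side.

Productions for T:
  T → ( (
  T → ( + T

Found common prefix '(' in productions for T

Answer: Yes, T has productions with common prefix '('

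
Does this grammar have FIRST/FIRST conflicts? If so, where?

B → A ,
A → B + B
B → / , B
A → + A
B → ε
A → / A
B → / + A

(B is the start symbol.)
Yes. B → A ',' / B → '/' ',' B on { '/' }; B → A ',' / B → '/' '+' A on { '/' }; B → '/' ',' B / B → '/' '+' A on { '/' }; A → B '+' B / A → '+' A on { '+' }; A → B '+' B / A → '/' A on { '/' }

A FIRST/FIRST conflict occurs when two productions N → α and N → β for the same non-terminal have FIRST(α) ∩ FIRST(β) ≠ ∅ (with ε ∈ FIRST of a nullable right-hand side, so two nullable alternatives also conflict).

FIRST sets of the non-terminals at (or reachable through a nullable prefix from) the front of some alternative:
  FIRST(A) = { '+', '/' }
  FIRST(B) = { '+', '/', ε }

Productions for B:
  B → A ,: FIRST = { '+', '/' }
  B → / , B: FIRST = { '/' }
  B → ε: FIRST = { ε }
  B → / + A: FIRST = { '/' }
Productions for A:
  A → B + B: FIRST = { '+', '/' }
  A → + A: FIRST = { '+' }
  A → / A: FIRST = { '/' }

Conflict for B: B → A , and B → / , B
  Overlap: { '/' }
Conflict for B: B → A , and B → / + A
  Overlap: { '/' }
Conflict for B: B → / , B and B → / + A
  Overlap: { '/' }
Conflict for A: A → B + B and A → + A
  Overlap: { '+' }
Conflict for A: A → B + B and A → / A
  Overlap: { '/' }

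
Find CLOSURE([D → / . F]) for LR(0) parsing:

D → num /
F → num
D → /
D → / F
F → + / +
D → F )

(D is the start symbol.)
{ [D → / . F], [F → . + / +], [F → . num] }

Start with: [D → / . F]
  [D → / . F] has the dot before F: add [F → . num], [F → . + / +]
No further items can be added.

CLOSURE = { [D → / . F], [F → . + / +], [F → . num] }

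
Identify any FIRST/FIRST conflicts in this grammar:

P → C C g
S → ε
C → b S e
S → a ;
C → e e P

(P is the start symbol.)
No FIRST/FIRST conflicts.

Productions for S:
  S → ε: FIRST = { ε }
  S → a ;: FIRST = { 'a' }
Productions for C:
  C → b S e: FIRST = { 'b' }
  C → e e P: FIRST = { 'e' }
P has only one production, so no FIRST/FIRST conflict is possible there.

All alternatives of each non-terminal have pairwise disjoint FIRST sets.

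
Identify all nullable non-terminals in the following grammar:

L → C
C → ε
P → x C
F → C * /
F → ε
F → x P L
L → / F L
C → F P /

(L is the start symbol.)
A non-terminal is nullable if it can derive ε (the empty string): either it has an ε-production, or it has a production whose right-hand side consists entirely of nullable non-terminals.

ε-productions: C → ε, F → ε
So C, F are immediately nullable.
L → C: every symbol on the right is nullable, so L is nullable too.
No further non-terminal can be added: every production for the remaining non-terminals contains a terminal or a non-nullable non-terminal.
Nullable = { 'C', 'F', 'L' }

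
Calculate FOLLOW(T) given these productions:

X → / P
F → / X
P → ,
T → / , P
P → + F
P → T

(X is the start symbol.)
In P → T: T is at the end, add FOLLOW(P)

The FOLLOW sets referred to above (computed the same way, to a fixed point):
  FOLLOW(P) = { $ }

Taking the union: FOLLOW(T) = { $ }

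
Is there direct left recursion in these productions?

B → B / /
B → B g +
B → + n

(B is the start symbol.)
Direct left recursion occurs when N → N α for some non-terminal N (the right-hand side begins with the left-hand side itself).

B → B / /: LEFT RECURSIVE (starts with B)
B → B g +: LEFT RECURSIVE (starts with B)
B → + n: starts with '+'

The grammar has direct left recursion on: B.

Answer: Yes, B is left-recursive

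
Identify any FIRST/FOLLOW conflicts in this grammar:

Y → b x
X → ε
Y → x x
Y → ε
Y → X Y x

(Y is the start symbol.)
Nullable non-terminals: X, Y.
FIRST sets used below: FIRST(X) = { ε }, FIRST(Y) = { 'b', 'x', ε }
X has a nullable alternative but only one production, so nothing to check.

Y: nullable alternative(s) Y → ε; FOLLOW(Y) = { $, 'x' }
  Y → b x: FIRST \ {ε} = { 'b' } — disjoint from FOLLOW(Y)
  Y → x x: FIRST \ {ε} = { 'x' } — overlaps FOLLOW(Y) on { 'x' }: CONFLICT
  Y → ε: FIRST \ {ε} = { } — this is the only nullable alternative, skip
  Y → X Y x: FIRST \ {ε} = { 'b', 'x' } — overlaps FOLLOW(Y) on { 'x' }: CONFLICT

So the grammar has 2 FIRST/FOLLOW conflicts (marked CONFLICT above).

Answer: Yes. Y → x x with FOLLOW(Y) on { 'x' }; Y → X Y x with FOLLOW(Y) on { 'x' }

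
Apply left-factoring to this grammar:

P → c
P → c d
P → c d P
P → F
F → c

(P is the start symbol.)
Left-factoring transforms A → αβ₁ | αβ₂ into A → αA' and A' → β₁ | β₂
(α is the longest common prefix among the alternatives). Repeat until
no nonterminal has two alternatives with a common prefix.

Round 1: P has alternatives sharing prefix 'c'. Introduce P': P → c P'
  Add: P' → ε
  Add: P' → d
  Add: P' → d P

Round 2: P' has alternatives sharing prefix 'd'. Introduce P'': P' → d P''
  Add: P'' → ε
  Add: P'' → P

No remaining common prefixes — done.

Resulting grammar:
P → c P'
P' → ε
P' → d P''
P'' → ε
P'' → P
P → F
F → c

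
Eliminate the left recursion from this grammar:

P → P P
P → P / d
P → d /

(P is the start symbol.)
P → d / P'
P' → P P'
P' → / d P'
P' → ε

P is directly left-recursive. The standard transformation for
  A → A α₁ | ... | A α_m | β₁ | ... | β_n
is
  A  → β₁ A' | ... | β_n A'
  A' → α₁ A' | ... | α_m A' | ε

P → d / becomes P → d / P'
P → P P becomes P' → P P'
P → P / d becomes P' → / d P'
Add P' → ε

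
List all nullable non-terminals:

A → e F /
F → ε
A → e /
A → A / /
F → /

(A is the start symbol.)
{ 'F' }

ε-productions: F → ε
So F is immediately nullable.
No further non-terminal can be added: every production for the remaining non-terminals contains a terminal or a non-nullable non-terminal.
Nullable = { 'F' }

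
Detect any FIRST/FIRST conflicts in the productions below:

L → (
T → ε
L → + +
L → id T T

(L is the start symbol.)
No FIRST/FIRST conflicts.

Productions for L:
  L → (: FIRST = { '(' }
  L → + +: FIRST = { '+' }
  L → id T T: FIRST = { 'id' }
T has only one production, so no FIRST/FIRST conflict is possible there.

All alternatives of each non-terminal have pairwise disjoint FIRST sets.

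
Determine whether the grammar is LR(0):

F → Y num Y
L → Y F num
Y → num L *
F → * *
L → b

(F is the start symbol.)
A grammar is LR(0) if no state in the canonical LR(0) collection has:
  - both a shift item (dot before a terminal) and a complete item (shift-reduce conflict), or
  - two or more complete items (reduce-reduce conflict; the accept item [F' → F .] counts as a complete item here).

Augment with F' → F and build the canonical LR(0) collection (I0 = CLOSURE({[F' → . F]}), then GOTO on every symbol after a dot until no new states appear). It has 14 states:
  I0: { [F → . * *], [F → . Y num Y], [F' → . F], [Y → . num L *] }  — shift
  I1: { [F → * . *] }  — shift
  I2: { [F' → F .] }  — accept
  I3: { [F → Y . num Y] }  — shift
  I4: { [L → . Y F num], [L → . b], [Y → . num L *], [Y → num . L *] }  — shift
  I5: { [Y → num L . *] }  — shift
  I6: { [F → . * *], [F → . Y num Y], [L → Y . F num], [Y → . num L *] }  — shift
  I7: { [L → b .] }  — reduce
  I8: { [L → Y F . num] }  — shift
  I9: { [L → Y F num .] }  — reduce
  I10: { [Y → num L * .] }  — reduce
  I11: { [F → Y num . Y], [Y → . num L *] }  — shift
  I12: { [F → Y num Y .] }  — reduce
  I13: { [F → * * .] }  — reduce

Every state is either a pure shift/goto state or contains exactly one complete item and nothing to shift — no conflicts. The grammar is LR(0).

Answer: Yes, the grammar is LR(0)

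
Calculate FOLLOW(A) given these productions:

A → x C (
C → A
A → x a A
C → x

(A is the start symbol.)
To compute FOLLOW(A), find every occurrence of A on a right-hand side N → α A β: add FIRST(β) \ {ε}, and if β is empty or nullable also add FOLLOW(N). Iterate to a fixed point.

A is the start symbol, so $ ∈ FOLLOW(A).
In C → A: A is at the end, add FOLLOW(C)
In A → x a A: A is at the end; this adds FOLLOW(A) to itself — nothing new

The FOLLOW sets referred to above (computed the same way, to a fixed point):
  FOLLOW(C) = { '(' }

Taking the union: FOLLOW(A) = { $, '(' }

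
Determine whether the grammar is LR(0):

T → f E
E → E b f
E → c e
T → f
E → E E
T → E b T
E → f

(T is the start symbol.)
No. Shift-reduce conflict between [E → f .] and [E → . c e]

Augment with T' → T and build the canonical LR(0) collection (I0 = CLOSURE({[T' → . T]}), then GOTO on every symbol after a dot until no new states appear). It has 14 states:
  I0: { [E → . E E], [E → . E b f], [E → . c e], [E → . f], [T → . E b T], [T → . f E], [T → . f], [T' → . T] }  — shift
  I1: { [E → . E E], [E → . E b f], [E → . c e], [E → . f], [E → E . E], [E → E . b f], [T → E . b T] }  — shift
  I2: { [T' → T .] }  — accept
  I3: { [E → c . e] }  — shift
  I4: { [E → . E E], [E → . E b f], [E → . c e], [E → . f], [E → f .], [T → f . E], [T → f .] }  — shift, 2 reduces
  I5: { [E → . E E], [E → . E b f], [E → . c e], [E → . f], [E → E . E], [E → E . b f], [T → f E .] }  — shift, reduce
  I6: { [E → f .] }  — reduce
  I7: { [E → . E E], [E → . E b f], [E → . c e], [E → . f], [E → E . E], [E → E . b f], [E → E E .] }  — shift, reduce
  I8: { [E → E b . f] }  — shift
  I9: { [E → E b f .] }  — reduce
  I10: { [E → c e .] }  — reduce
  I11: { [E → . E E], [E → . E b f], [E → . c e], [E → . f], [E → E b . f], [T → . E b T], [T → . f E], [T → . f], [T → E b . T] }  — shift
  I12: { [T → E b T .] }  — reduce
  I13: { [E → . E E], [E → . E b f], [E → . c e], [E → . f], [E → E b f .], [E → f .], [T → f . E], [T → f .] }  — shift, 3 reduces

Conflict in state I4:
  Shift-reduce conflict between [E → f .] and [E → . c e]
So the grammar is NOT LR(0).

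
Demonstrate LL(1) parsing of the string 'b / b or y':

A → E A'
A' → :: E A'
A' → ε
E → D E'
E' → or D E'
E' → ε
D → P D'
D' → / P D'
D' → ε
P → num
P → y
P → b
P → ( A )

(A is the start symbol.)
LL(1) parsing maintains a stack (initially the start symbol over $) and the input. At each step: if the stack top is a terminal, match it against the current input token; if it is a non-terminal N, replace it with the RHS of M[N, lookahead] (the unique production whose predict set contains the lookahead).

Stack is shown with the top on the left.

Stack           Input         Action
------------------------------------
A $             b / b or y $  output A → E A'
E A' $          b / b or y $  output E → D E'
D E' A' $       b / b or y $  output D → P D'
P D' E' A' $    b / b or y $  output P → b
b D' E' A' $    b / b or y $  match 'b'
D' E' A' $      / b or y $    output D' → / P D'
/ P D' E' A' $  / b or y $    match '/'
P D' E' A' $    b or y $      output P → b
b D' E' A' $    b or y $      match 'b'
D' E' A' $      or y $        output D' → ε
E' A' $         or y $        output E' → or D E'
or D E' A' $    or y $        match 'or'
D E' A' $       y $           output D → P D'
P D' E' A' $    y $           output P → y
y D' E' A' $    y $           match 'y'
D' E' A' $      $             output D' → ε
E' A' $         $             output E' → ε
A' $            $             output A' → ε
$               $             accept

The string is accepted.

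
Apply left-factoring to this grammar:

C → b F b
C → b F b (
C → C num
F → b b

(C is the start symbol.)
Left-factoring transforms A → αβ₁ | αβ₂ into A → αA' and A' → β₁ | β₂
(α is the longest common prefix among the alternatives). Repeat until
no nonterminal has two alternatives with a common prefix.

Round 1: C has alternatives sharing prefix 'b F b'. Introduce C': C → b F b C'
  Add: C' → ε
  Add: C' → (

No remaining common prefixes — done.

Resulting grammar:
C → b F b C'
C' → ε
C' → (
C → C num
F → b b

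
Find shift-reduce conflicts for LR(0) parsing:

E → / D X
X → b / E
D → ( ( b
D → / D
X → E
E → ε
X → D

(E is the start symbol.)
A shift-reduce conflict occurs when an LR(0) state has both:
  - a complete (reduce) item [A → α .] (dot at the end), and
  - a shift item [B → β . c γ] (dot before a terminal).

Augment with E' → E and build the canonical LR(0) collection (I0 = CLOSURE({[E' → . E]}), then GOTO on every symbol after a dot until no new states appear). It has 17 states:
  I0: { [E → . / D X], [E → .], [E' → . E] }  — shift, reduce
  I1: { [D → . ( ( b], [D → . / D], [E → / . D X] }  — shift
  I2: { [E' → E .] }  — accept
  I3: { [D → ( . ( b] }  — shift
  I4: { [D → . ( ( b], [D → . / D], [D → / . D] }  — shift
  I5: { [D → . ( ( b], [D → . / D], [E → . / D X], [E → .], [E → / D . X], [X → . D], [X → . E], [X → . b / E] }  — shift, reduce
  I6: { [D → . ( ( b], [D → . / D], [D → / . D], [E → / . D X] }  — shift
  I7: { [X → D .] }  — reduce
  I8: { [X → E .] }  — reduce
  I9: { [E → / D X .] }  — reduce
  I10: { [X → b . / E] }  — shift
  I11: { [E → . / D X], [E → .], [X → b / . E] }  — shift, reduce
  I12: { [X → b / E .] }  — reduce
  I13: { [D → . ( ( b], [D → . / D], [D → / D .], [E → . / D X], [E → .], [E → / D . X], [X → . D], [X → . E], [X → . b / E] }  — shift, 2 reduces
  I14: { [D → / D .] }  — reduce
  I15: { [D → ( ( . b] }  — shift
  I16: { [D → ( ( b .] }  — reduce

I0 contains reduce item [E → .] and shift item [E → . / D X] — shift-reduce conflict.
I5 contains reduce item [E → .] and shift items [D → . ( ( b], [D → . / D], [E → . / D X], [X → . b / E] — shift-reduce conflict.
I11 contains reduce item [E → .] and shift item [E → . / D X] — shift-reduce conflict.
I13 contains reduce items [D → / D .], [E → .] and shift items [D → . ( ( b], [D → . / D], [E → . / D X], [X → . b / E] — shift-reduce conflict.

Answer: Yes — I0: [E → .] vs [E → . / D X]; I5: [E → .] vs [D → . ( ( b]; I11: [E → .] vs [E → . / D X]; I13: [D → / D .] vs [D → . ( ( b]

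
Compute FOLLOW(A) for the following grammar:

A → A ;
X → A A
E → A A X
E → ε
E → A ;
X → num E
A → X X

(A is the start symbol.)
A is the start symbol, so $ ∈ FOLLOW(A).
In A → A ;: A is followed by ';', add FIRST(';') \ {ε} = { ';' }
In X → A A: A is followed by A, add FIRST(A) \ {ε} = { 'num' }
In X → A A: A is at the end, add FOLLOW(X)
In E → A A X: A is followed by A X, add FIRST(A X) \ {ε} = { 'num' }
In E → A A X: A is followed by X, add FIRST(X) \ {ε} = { 'num' }
In E → A ;: A is followed by ';', add FIRST(';') \ {ε} = { ';' }

The FOLLOW sets referred to above (computed the same way, to a fixed point):
  FOLLOW(X) = { $, ';', 'num' }

Taking the union: FOLLOW(A) = { $, ';', 'num' }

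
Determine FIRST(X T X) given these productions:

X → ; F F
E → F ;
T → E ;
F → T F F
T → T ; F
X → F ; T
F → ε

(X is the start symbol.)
{ ';' }

FIRST sets of the non-terminals involved (from the grammar, by fixed-point iteration):
  FIRST(X) = { ';' }

To compute FIRST(X T X), process the symbols left to right:
Symbol X is a non-terminal. Add FIRST(X) \ {ε} = { ';' }
X is not nullable (ε ∉ FIRST(X)), so stop here.
FIRST(X T X) = { ';' }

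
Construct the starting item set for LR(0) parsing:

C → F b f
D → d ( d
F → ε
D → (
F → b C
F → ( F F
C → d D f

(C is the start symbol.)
First, augment the grammar with C' → C
I₀ = CLOSURE({ [C' → . C] }):
  [C' → . C] has the dot before C: add [C → . F b f], [C → . d D f]
  [C → . F b f] has the dot before F: add [F → .], [F → . b C], [F → . ( F F]
No further items can be added.

I₀ = { [C → . F b f], [C → . d D f], [C' → . C], [F → . ( F F], [F → . b C], [F → .] }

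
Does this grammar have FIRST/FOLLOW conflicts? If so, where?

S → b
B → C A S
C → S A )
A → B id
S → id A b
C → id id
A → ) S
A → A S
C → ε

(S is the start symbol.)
A FIRST/FOLLOW conflict occurs when a non-terminal N has a nullable alternative N → β (β ⇒* ε) and another alternative N → α with FIRST(α) ∩ FOLLOW(N) ≠ ∅: on such a lookahead the parser cannot decide between expanding α and letting N vanish via β.

Nullable non-terminals: C.
FIRST sets used below: FIRST(S) = { 'b', 'id' }

C: nullable alternative(s) C → ε; FOLLOW(C) = { ')', 'b', 'id' }
  C → S A ): FIRST \ {ε} = { 'b', 'id' } — overlaps FOLLOW(C) on { 'b', 'id' }: CONFLICT
  C → id id: FIRST \ {ε} = { 'id' } — overlaps FOLLOW(C) on { 'id' }: CONFLICT
  C → ε: FIRST \ {ε} = { } — this is the only nullable alternative, skip

A, B, S have no nullable alternative, so no FIRST/FOLLOW check is needed there.

So the grammar has 2 FIRST/FOLLOW conflicts (marked CONFLICT above).

Answer: Yes. C → S A ')' with FOLLOW(C) on { 'b', 'id' }; C → id id with FOLLOW(C) on { 'id' }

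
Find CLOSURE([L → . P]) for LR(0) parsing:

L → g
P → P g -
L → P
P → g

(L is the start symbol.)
{ [L → . P], [P → . P g -], [P → . g] }

To compute CLOSURE, for each item [A → α.Bβ] where B is a non-terminal, add [B → .γ] for all productions B → γ; repeat for the newly added items until nothing changes.

Start with: [L → . P]
  [L → . P] has the dot before P: add [P → . P g -], [P → . g]
No further items can be added.

CLOSURE = { [L → . P], [P → . P g -], [P → . g] }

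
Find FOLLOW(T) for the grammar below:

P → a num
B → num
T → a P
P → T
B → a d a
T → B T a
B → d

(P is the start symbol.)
To compute FOLLOW(T), find every occurrence of T on a right-hand side N → α T β: add FIRST(β) \ {ε}, and if β is empty or nullable also add FOLLOW(N). Iterate to a fixed point.

In P → T: T is at the end, add FOLLOW(P)
In T → B T a: T is followed by a, add FIRST(a) \ {ε} = { 'a' }

The FOLLOW sets referred to above (computed the same way, to a fixed point):
  FOLLOW(P) = { $, 'a' }

Taking the union: FOLLOW(T) = { $, 'a' }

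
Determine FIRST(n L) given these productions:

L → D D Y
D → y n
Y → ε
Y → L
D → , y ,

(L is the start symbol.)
To compute FIRST(n L), process the symbols left to right:
Symbol n is a terminal. Add 'n' and stop.
FIRST(n L) = { 'n' }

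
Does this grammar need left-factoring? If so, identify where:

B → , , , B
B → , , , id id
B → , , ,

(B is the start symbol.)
Left-factoring is needed when two productions for the same non-terminal
share a common prefix on the right-hand side.

Productions for B:
  B → , , , B
  B → , , , id id
  B → , , ,

Found common prefix ', , ,' in productions for B

Answer: Yes, B has productions with common prefix ', , ,'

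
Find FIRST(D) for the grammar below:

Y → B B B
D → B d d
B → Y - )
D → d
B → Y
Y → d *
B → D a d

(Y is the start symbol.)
{ 'd' }

To compute FIRST(D), examine every production with D on the left-hand side, reading each right-hand side left to right until a non-nullable symbol is reached.

FIRST sets of the other non-terminals involved (by the same procedure, iterated to a fixed point):
  FIRST(B) = { 'd' }

From D → B d d:
  - B is a non-terminal: add FIRST(B) \ {ε} = { 'd' }
    B is not nullable, so stop
From D → d:
  - d is a terminal: add 'd' and stop

Collecting: FIRST(D) = { 'd' }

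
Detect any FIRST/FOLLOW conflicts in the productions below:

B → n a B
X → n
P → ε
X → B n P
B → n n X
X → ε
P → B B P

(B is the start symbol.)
A FIRST/FOLLOW conflict occurs when a non-terminal N has a nullable alternative N → β (β ⇒* ε) and another alternative N → α with FIRST(α) ∩ FOLLOW(N) ≠ ∅: on such a lookahead the parser cannot decide between expanding α and letting N vanish via β.

Nullable non-terminals: P, X.
FIRST sets used below: FIRST(B) = { 'n' }

P: nullable alternative(s) P → ε; FOLLOW(P) = { $, 'n' }
  P → ε: FIRST \ {ε} = { } — this is the only nullable alternative, skip
  P → B B P: FIRST \ {ε} = { 'n' } — overlaps FOLLOW(P) on { 'n' }: CONFLICT

X: nullable alternative(s) X → ε; FOLLOW(X) = { $, 'n' }
  X → n: FIRST \ {ε} = { 'n' } — overlaps FOLLOW(X) on { 'n' }: CONFLICT
  X → B n P: FIRST \ {ε} = { 'n' } — overlaps FOLLOW(X) on { 'n' }: CONFLICT
  X → ε: FIRST \ {ε} = { } — this is the only nullable alternative, skip

B has no nullable alternative, so no FIRST/FOLLOW check is needed there.

So the grammar has 3 FIRST/FOLLOW conflicts (marked CONFLICT above).

Answer: Yes. X → n with FOLLOW(X) on { 'n' }; X → B n P with FOLLOW(X) on { 'n' }; P → B B P with FOLLOW(P) on { 'n' }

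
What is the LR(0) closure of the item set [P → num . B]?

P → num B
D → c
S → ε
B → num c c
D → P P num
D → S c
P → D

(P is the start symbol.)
Start with: [P → num . B]
  [P → num . B] has the dot before B: add [B → . num c c]
No further items can be added.

CLOSURE = { [B → . num c c], [P → num . B] }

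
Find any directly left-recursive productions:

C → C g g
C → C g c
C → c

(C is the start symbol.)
Yes, C is left-recursive

Direct left recursion occurs when N → N α for some non-terminal N (the right-hand side begins with the left-hand side itself).

C → C g g: LEFT RECURSIVE (starts with C)
C → C g c: LEFT RECURSIVE (starts with C)
C → c: starts with c

The grammar has direct left recursion on: C.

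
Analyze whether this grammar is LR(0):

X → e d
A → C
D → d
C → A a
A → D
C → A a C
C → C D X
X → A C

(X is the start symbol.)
No. Shift-reduce conflict between [A → C .] and [D → . d]

A grammar is LR(0) if no state in the canonical LR(0) collection has:
  - both a shift item (dot before a terminal) and a complete item (shift-reduce conflict), or
  - two or more complete items (reduce-reduce conflict; the accept item [X' → X .] counts as a complete item here).

Augment with X' → X and build the canonical LR(0) collection (I0 = CLOSURE({[X' → . X]}), then GOTO on every symbol after a dot until no new states appear). It has 14 states:
  I0: { [A → . C], [A → . D], [C → . A a C], [C → . A a], [C → . C D X], [D → . d], [X → . A C], [X → . e d], [X' → . X] }  — shift
  I1: { [A → . C], [A → . D], [C → . A a C], [C → . A a], [C → . C D X], [C → A . a C], [C → A . a], [D → . d], [X → A . C] }  — shift
  I2: { [A → C .], [C → C . D X], [D → . d] }  — shift, reduce
  I3: { [A → D .] }  — reduce
  I4: { [X' → X .] }  — accept
  I5: { [D → d .] }  — reduce
  I6: { [X → e . d] }  — shift
  I7: { [X → e d .] }  — reduce
  I8: { [A → . C], [A → . D], [C → . A a C], [C → . A a], [C → . C D X], [C → C D . X], [D → . d], [X → . A C], [X → . e d] }  — shift
  I9: { [C → C D X .] }  — reduce
  I10: { [C → A . a C], [C → A . a] }  — shift
  I11: { [A → C .], [C → C . D X], [D → . d], [X → A C .] }  — shift, 2 reduces
  I12: { [A → . C], [A → . D], [C → . A a C], [C → . A a], [C → . C D X], [C → A a . C], [C → A a .], [D → . d] }  — shift, reduce
  I13: { [A → C .], [C → A a C .], [C → C . D X], [D → . d] }  — shift, 2 reduces

Conflict in state I2:
  Shift-reduce conflict between [A → C .] and [D → . d]
So the grammar is NOT LR(0).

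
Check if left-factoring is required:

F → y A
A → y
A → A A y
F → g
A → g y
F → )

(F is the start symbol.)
Left-factoring is needed when two productions for the same non-terminal
share a common prefix on the right-hand side.

Productions for F:
  F → y A
  F → g
  F → )
Productions for A:
  A → y
  A → A A y
  A → g y

No common prefixes found.

Answer: No, left-factoring is not needed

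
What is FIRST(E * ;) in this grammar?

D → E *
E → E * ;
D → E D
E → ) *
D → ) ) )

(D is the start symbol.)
{ ')' }

FIRST sets of the non-terminals involved (from the grammar, by fixed-point iteration):
  FIRST(E) = { ')' }

To compute FIRST(E * ;), process the symbols left to right:
Symbol E is a non-terminal. Add FIRST(E) \ {ε} = { ')' }
E is not nullable (ε ∉ FIRST(E)), so stop here.
FIRST(E * ;) = { ')' }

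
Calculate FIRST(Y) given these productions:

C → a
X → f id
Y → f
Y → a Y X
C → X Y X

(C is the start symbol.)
{ 'a', 'f' }

From Y → f:
  - f is a terminal: add 'f' and stop
From Y → a Y X:
  - a is a terminal: add 'a' and stop

Collecting: FIRST(Y) = { 'a', 'f' }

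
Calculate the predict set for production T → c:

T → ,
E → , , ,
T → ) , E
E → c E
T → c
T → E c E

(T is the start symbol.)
{ 'c' }

PREDICT(T → c) = (FIRST(RHS) \ {ε}) ∪ (FOLLOW(T) if ε ∈ FIRST(RHS), i.e. RHS ⇒* ε)
FIRST(c) = { 'c' }
ε ∉ FIRST(c), so FOLLOW(T) is not added.
PREDICT(T → c) = { 'c' }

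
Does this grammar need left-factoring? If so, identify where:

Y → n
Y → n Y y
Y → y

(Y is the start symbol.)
Yes, Y has productions with common prefix 'n'

Left-factoring is needed when two productions for the same non-terminal
share a common prefix on the right-hand side.

Productions for Y:
  Y → n
  Y → n Y y
  Y → y

Found common prefix 'n' in productions for Y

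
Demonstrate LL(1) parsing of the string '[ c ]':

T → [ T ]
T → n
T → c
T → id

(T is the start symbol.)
LL(1) parsing maintains a stack (initially the start symbol over $) and the input. At each step: if the stack top is a terminal, match it against the current input token; if it is a non-terminal N, replace it with the RHS of M[N, lookahead] (the unique production whose predict set contains the lookahead).

Stack is shown with the top on the left.

Stack    Input    Action
------------------------
T $      [ c ] $  output T → [ T ]
[ T ] $  [ c ] $  match '['
T ] $    c ] $    output T → c
c ] $    c ] $    match 'c'
] $      ] $      match ']'
$        $        accept

The string is accepted.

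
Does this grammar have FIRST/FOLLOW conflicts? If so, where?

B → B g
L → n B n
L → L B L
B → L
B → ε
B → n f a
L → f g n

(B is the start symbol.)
A FIRST/FOLLOW conflict occurs when a non-terminal N has a nullable alternative N → β (β ⇒* ε) and another alternative N → α with FIRST(α) ∩ FOLLOW(N) ≠ ∅: on such a lookahead the parser cannot decide between expanding α and letting N vanish via β.

Nullable non-terminals: B.
FIRST sets used below: FIRST(B) = { 'f', 'g', 'n', ε }, FIRST(L) = { 'f', 'n' }

B: nullable alternative(s) B → ε; FOLLOW(B) = { $, 'f', 'g', 'n' }
  B → B g: FIRST \ {ε} = { 'f', 'g', 'n' } — overlaps FOLLOW(B) on { 'f', 'g', 'n' }: CONFLICT
  B → L: FIRST \ {ε} = { 'f', 'n' } — overlaps FOLLOW(B) on { 'f', 'n' }: CONFLICT
  B → ε: FIRST \ {ε} = { } — this is the only nullable alternative, skip
  B → n f a: FIRST \ {ε} = { 'n' } — overlaps FOLLOW(B) on { 'n' }: CONFLICT

L has no nullable alternative, so no FIRST/FOLLOW check is needed there.

So the grammar has 3 FIRST/FOLLOW conflicts (marked CONFLICT above).

Answer: Yes. B → B g with FOLLOW(B) on { 'f', 'g', 'n' }; B → L with FOLLOW(B) on { 'f', 'n' }; B → n f a with FOLLOW(B) on { 'n' }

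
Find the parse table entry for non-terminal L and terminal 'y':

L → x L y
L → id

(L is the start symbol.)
Empty (error entry)

To find M[L, 'y'], we find productions for L where 'y' is in the predict set (PREDICT(N → α) = (FIRST(α) \ {ε}) ∪ (FOLLOW(N) if α ⇒* ε)).

L → x L y: PREDICT = { 'x' }
L → id: PREDICT = { 'id' }

M[L, 'y'] is empty (no production applies)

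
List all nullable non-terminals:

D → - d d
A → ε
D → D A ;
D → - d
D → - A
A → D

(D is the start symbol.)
ε-productions: A → ε
So A is immediately nullable.
No further non-terminal can be added: every production for the remaining non-terminals contains a terminal or a non-nullable non-terminal.
Nullable = { 'A' }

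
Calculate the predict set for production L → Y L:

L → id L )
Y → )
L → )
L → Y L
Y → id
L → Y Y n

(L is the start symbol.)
PREDICT(L → Y L) = (FIRST(RHS) \ {ε}) ∪ (FOLLOW(L) if ε ∈ FIRST(RHS), i.e. RHS ⇒* ε)
FIRST(Y) = { ')', 'id' }
FIRST(Y L) = { ')', 'id' }
ε ∉ FIRST(Y L), so FOLLOW(L) is not added.
PREDICT(L → Y L) = { ')', 'id' }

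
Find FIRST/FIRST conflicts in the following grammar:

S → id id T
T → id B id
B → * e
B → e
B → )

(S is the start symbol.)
A FIRST/FIRST conflict occurs when two productions N → α and N → β for the same non-terminal have FIRST(α) ∩ FIRST(β) ≠ ∅ (with ε ∈ FIRST of a nullable right-hand side, so two nullable alternatives also conflict).

Productions for B:
  B → * e: FIRST = { '*' }
  B → e: FIRST = { 'e' }
  B → ): FIRST = { ')' }
S, T have only one production, so no FIRST/FIRST conflict is possible there.

All alternatives of each non-terminal have pairwise disjoint FIRST sets.

Answer: No FIRST/FIRST conflicts.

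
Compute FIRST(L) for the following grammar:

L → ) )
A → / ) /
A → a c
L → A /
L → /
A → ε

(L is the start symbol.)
{ ')', '/', 'a' }

FIRST sets of the other non-terminals involved (by the same procedure, iterated to a fixed point):
  FIRST(A) = { '/', 'a', ε }

From L → ) ):
  - ')' is a terminal: add ')' and stop
From L → A /:
  - A is a non-terminal: add FIRST(A) \ {ε} = { '/', 'a' }
    A is nullable, so continue to the next symbol
  - '/' is a terminal: add '/' and stop
From L → /:
  - '/' is a terminal: add '/' and stop

Collecting: FIRST(L) = { ')', '/', 'a' }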